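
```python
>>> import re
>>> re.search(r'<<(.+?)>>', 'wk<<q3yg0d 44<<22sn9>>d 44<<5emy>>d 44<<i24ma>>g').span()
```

(2, 22)

Unlike `match`, `search` isn't anchored — it looks for the pattern anywhere in the string.
The match spans [2:22] → '<<q3yg0d 44<<22sn9>>'.
Captured: group 1 = 'q3yg0d 44<<22sn9'.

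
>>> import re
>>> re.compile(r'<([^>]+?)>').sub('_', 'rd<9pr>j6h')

Every occurrence is swapped for '_'.

'rd_j6h'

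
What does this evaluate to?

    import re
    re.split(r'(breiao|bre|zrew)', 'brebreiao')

['', 'bre', '', 'breiao', '']

The regex engine tests alternatives in the order written; an earlier branch that matches wins even if a later one would match more.
Because the pattern has a capturing group, `split` also inserts each captured text between the pieces.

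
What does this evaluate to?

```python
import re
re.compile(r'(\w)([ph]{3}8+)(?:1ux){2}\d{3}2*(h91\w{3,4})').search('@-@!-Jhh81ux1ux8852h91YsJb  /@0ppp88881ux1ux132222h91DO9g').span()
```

This matches a word character (captured); then exactly 3 of one of [ph], then one or more of a literal '8' (captured); then the literal '1ux' repeated 2 times, then exactly 3 of a digit, then zero or more of the literal '2'; then the literal 'h91', then 3 to 4 of a word character (captured).
`re.search` tries every starting position until one works.
The match spans [30:57] → '0ppp88881ux1ux132222h91DO9g'.
Captured: group 1 = '0', group 2 = 'ppp8888', group 3 = 'h91DO9g'.

(30, 57)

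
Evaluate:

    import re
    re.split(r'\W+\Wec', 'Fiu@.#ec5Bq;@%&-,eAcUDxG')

This matches one or more of a non-word character; then a non-word character, then the literal 'ec'.
Matches to split on: at [3:8] → '@.#ec'.
`split` removes every match and returns the 2 fragments in between.

['Fiu', '5Bq;@%&-,eAcUDxG']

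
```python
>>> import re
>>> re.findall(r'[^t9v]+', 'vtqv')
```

['q']

This matches one or more of any character except [t9v].
`findall` yields the raw match text (1 of them) because the pattern has no groups.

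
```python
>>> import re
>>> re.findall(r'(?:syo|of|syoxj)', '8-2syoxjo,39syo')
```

['syo', 'syo']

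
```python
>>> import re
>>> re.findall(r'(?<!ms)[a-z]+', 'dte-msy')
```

`(?!…)`/`(?<!…)` only lets a position through if the neighbouring text does NOT match; no characters are consumed.
With no groups in the pattern, `findall` gives back each whole match — 2 here.

['dte', 'msy']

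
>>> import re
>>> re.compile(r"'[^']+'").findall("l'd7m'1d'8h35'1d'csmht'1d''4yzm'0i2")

["'d7m'", "'8h35'", "'csmht'", "'4yzm'"]

With no groups in the pattern, `findall` gives back each whole match — 4 here.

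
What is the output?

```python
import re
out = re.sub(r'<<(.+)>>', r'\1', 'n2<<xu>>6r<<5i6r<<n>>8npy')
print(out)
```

Matches: at [2:21] → '<<xu>>6r<<5i6r<<n>>'.
Each match is replaced using the text its own group 1 captured.

n2xu>>6r<<5i6r<<n8npy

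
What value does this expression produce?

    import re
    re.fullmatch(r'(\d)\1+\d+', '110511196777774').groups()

After group 1 captures some text, `\1` only succeeds where that same text appears again.
`re.fullmatch` requires the pattern to consume the entire string.
The match spans [0:15] → '110511196777774'.
Captured: group 1 = '1'.

('1',)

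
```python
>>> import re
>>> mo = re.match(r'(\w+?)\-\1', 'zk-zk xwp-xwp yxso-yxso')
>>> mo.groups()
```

('zk',)

The backreference `\1` re-matches whatever the first group consumed, character for character.
With `match`, the pattern is implicitly anchored at the beginning.
The match spans [0:5] → 'zk-zk'.
Captured: group 1 = 'zk'.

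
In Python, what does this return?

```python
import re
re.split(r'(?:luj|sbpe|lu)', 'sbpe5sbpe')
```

['', '5', '']

Matches to split on: at [0:4] → 'sbpe'; at [5:9] → 'sbpe'.
Splitting on the pattern gives 3 pieces.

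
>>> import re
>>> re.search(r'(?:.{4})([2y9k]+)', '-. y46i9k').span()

(3, 9)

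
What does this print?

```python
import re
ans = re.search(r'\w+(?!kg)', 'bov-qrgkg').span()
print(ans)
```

The negative lookahead/lookbehind blocks any match where the forbidden context is present.
The match spans [0:3] → 'bov'.

(0, 3)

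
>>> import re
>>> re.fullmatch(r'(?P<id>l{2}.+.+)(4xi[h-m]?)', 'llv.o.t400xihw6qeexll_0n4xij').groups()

('llv.o.t400xihw6qeexll_0n', '4xij')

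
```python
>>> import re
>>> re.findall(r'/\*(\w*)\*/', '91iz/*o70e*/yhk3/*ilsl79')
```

Because there's exactly one group, `findall` drops the full match and keeps group 1 from the one hit.

['o70e']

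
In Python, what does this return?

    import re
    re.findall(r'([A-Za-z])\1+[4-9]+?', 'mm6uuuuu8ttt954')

['m', 'u', 't']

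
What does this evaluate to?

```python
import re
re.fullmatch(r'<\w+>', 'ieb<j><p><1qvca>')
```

`fullmatch` succeeds only if the pattern covers the string from start to end.
Here there's no way to consume every character, so the call returns None.

None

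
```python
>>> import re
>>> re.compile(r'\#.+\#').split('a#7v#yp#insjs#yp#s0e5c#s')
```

Each match becomes a cut point; 2 segments remain.

['a', 's']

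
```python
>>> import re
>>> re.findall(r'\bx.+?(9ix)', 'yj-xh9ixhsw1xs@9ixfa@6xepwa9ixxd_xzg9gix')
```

One capturing group, so `findall` returns just the captured substring from the one match — 1 in all.

['9ix']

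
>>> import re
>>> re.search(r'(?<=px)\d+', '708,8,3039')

Lookahead/lookbehind check context without consuming it, so the matched span excludes the asserted characters.
`re.search` tries every starting position until one works.
Here nothing in the string fits, so the call returns None.

None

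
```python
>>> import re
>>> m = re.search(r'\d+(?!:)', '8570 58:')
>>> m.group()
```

The negative lookahead/lookbehind blocks any match where the forbidden context is present.
The match spans [0:4] → '8570'.

'8570'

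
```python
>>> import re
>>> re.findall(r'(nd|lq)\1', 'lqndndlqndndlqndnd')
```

['nd', 'nd', 'nd']

A backreference is literal: `\1` must see the identical characters the first group matched.
Scanning left to right: at [2:6] match 'ndnd', group 1 = 'nd'; at [8:12] match 'ndnd', group 1 = 'nd'; at [14:18] match 'ndnd', group 1 = 'nd'.
Because there's exactly one group, `findall` drops the full match and keeps group 1 from each hit.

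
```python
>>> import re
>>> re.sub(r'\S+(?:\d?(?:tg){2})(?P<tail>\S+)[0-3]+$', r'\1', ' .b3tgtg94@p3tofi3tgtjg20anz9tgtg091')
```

' 09'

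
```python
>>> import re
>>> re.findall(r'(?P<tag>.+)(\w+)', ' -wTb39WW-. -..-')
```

[(' -wTb39W', 'W')]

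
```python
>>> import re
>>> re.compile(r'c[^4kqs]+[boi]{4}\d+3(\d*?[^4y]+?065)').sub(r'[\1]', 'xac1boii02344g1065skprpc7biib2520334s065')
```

'xa[44g1065]skprp[4s065]'

The pattern matches the literal 'c', then one or more of any character except [4kqs]; then exactly 4 of one of [boi], then one or more of a digit, then the literal '3'; then zero or more of a digit (lazy), then one or more of any character except [4y] (lazy), then the literal '065' (captured).
The replacement refers to a captured group, so each match is rewritten using its own captured text.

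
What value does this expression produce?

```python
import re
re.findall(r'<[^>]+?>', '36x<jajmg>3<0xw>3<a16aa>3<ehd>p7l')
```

['<jajmg>', '<0xw>', '<a16aa>', '<ehd>']

Walking the string: at [3:10] → '<jajmg>'; at [11:16] → '<0xw>'; at [17:24] → '<a16aa>'; at [25:30] → '<ehd>'.
No capturing groups, so `findall` returns the 4 full match strings.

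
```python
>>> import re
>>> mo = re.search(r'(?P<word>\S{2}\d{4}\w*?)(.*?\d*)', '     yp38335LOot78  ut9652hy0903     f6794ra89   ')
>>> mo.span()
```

The pattern matches exactly 2 of a non-whitespace character, then exactly 4 of a digit, then zero or more of a word character (lazy) (captured as 'word'); then zero or more of any character (lazy), then zero or more of a digit (captured).
`re.search` tries every starting position until one works.
The match spans [5:12] → 'yp38335'.
Captured: group 1 = 'yp3833', group 2 = '5'.

(5, 12)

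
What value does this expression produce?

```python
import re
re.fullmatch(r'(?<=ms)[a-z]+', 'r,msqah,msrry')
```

None

The `(?=…)`/`(?<=…)` assertion just peeks at neighbouring text; it doesn't advance the match position.
`re.fullmatch` is like wrapping the pattern in `^…$` (in single-line mode).
Here there's no way to consume every character, so the call returns None.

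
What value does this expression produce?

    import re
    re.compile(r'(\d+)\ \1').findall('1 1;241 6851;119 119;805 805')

A backreference is literal: `\1` must see the identical characters the first group matched.
With a single group, `findall` returns only what that group captured — 3 items.

['1', '119', '805']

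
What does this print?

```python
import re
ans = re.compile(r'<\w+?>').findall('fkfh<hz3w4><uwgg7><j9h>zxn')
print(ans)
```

['<hz3w4>', '<uwgg7>', '<j9h>']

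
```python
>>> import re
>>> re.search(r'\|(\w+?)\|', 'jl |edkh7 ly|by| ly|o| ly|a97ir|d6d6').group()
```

'|by|'

The match spans [12:16] → '|by|'.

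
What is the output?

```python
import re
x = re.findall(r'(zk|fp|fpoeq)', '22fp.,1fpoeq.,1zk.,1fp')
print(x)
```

['fp', 'fp', 'zk', 'fp']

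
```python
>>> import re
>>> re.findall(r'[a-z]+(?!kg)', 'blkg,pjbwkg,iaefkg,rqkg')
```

['blkg', 'pjbwkg', 'iaefkg', 'rqkg']

`(?!…)`/`(?<!…)` only lets a position through if the neighbouring text does NOT match; no characters are consumed.
`findall` yields the raw match text (4 of them) because the pattern has no groups.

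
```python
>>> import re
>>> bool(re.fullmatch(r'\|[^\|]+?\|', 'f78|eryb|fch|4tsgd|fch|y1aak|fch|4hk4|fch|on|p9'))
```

`re.fullmatch` requires the pattern to consume the entire string.
Here the string isn't matched end-to-end, so the call returns None, and `bool(None)` is False.

False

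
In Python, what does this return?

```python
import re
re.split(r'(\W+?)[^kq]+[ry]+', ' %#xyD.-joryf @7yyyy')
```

Pattern: one or more of a non-word character (lazy) (captured); then one or more of any character except [kq], then one or more of one of [ry].
Because the quantifier is non-greedy, it stops expanding at the earliest point where the rest of the pattern can succeed.
Matches to split on: at [0:20] → ' %#xyD.-joryf @7yyyy'.
`re.split` interleaves the captured-group text with the surrounding fragments.

['', ' ', '']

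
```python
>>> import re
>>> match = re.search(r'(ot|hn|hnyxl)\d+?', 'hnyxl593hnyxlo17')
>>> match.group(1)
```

'hnyxl'

The match spans [0:6] → 'hnyxl5'.
Captured: group 1 = 'hnyxl'.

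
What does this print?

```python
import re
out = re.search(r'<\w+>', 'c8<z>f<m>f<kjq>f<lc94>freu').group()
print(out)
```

<z>

The match spans [2:5] → '<z>'.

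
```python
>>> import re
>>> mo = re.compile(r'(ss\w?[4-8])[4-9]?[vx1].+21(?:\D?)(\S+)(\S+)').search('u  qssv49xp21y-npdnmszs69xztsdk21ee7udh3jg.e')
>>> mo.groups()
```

Pattern: the literal 'ss', then optionally a word character, then a character in [4-8] (captured); then optionally a character in [4-9], then one of [vx1]; then one or more of any character, then the literal '21'; then optionally a non-digit (non-capturing group); then one or more of a non-whitespace character (captured); then one or more of a non-whitespace character (captured).
Unlike `match`, `search` isn't anchored — it looks for the pattern anywhere in the string.
The match spans [4:44] → 'ssv49xp21y-npdnmszs69xztsdk21ee7udh3jg.e'.
Captured: group 1 = 'ssv4', group 2 = 'e7udh3jg.', group 3 = 'e'.

('ssv4', 'e7udh3jg.', 'e')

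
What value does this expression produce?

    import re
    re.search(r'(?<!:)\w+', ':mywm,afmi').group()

'ywm'

A negative assertion filters positions out without eating any characters.
The match spans [2:5] → 'ywm'.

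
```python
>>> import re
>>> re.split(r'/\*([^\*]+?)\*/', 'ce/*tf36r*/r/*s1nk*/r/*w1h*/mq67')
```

With a capturing group present, the delimiter's captured portion is kept in the result list.

['ce', 'tf36r', 'r', 's1nk', 'r', 'w1h', 'mq67']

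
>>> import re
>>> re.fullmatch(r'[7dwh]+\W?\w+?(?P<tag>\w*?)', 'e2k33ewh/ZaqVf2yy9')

Pattern: one or more of one of [7dwh], then optionally a non-word character, then one or more of a word character (lazy); then zero or more of a word character (lazy) (captured as 'tag').
`fullmatch` succeeds only if the pattern covers the string from start to end.
Here there's no way to consume every character, so the call returns None.

None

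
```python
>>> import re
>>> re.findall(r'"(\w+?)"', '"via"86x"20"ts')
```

['via', '20']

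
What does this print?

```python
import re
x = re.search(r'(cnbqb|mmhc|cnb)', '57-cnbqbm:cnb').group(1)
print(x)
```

cnbqb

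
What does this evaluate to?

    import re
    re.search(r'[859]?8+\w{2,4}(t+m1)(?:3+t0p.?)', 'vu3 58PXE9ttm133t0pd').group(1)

'ttm1'

The match spans [4:20] → '58PXE9ttm133t0pd'.
Captured: group 1 = 'ttm1'.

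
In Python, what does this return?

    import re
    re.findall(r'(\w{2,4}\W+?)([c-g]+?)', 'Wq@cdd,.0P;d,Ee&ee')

[('Wq@', 'c'), ('0P;', 'd'), ('Ee&', 'e')]

With the lazy modifier that quantifier settles for the fewest repetitions that let the rest of the pattern succeed (the atoms after it are unaffected and can still be greedy).
`findall` packs the 2 group values into a tuple for every match.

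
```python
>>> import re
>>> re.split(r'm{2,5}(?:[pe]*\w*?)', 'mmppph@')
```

['', 'h@']

The pattern matches 2 to 5 of a literal 'm'; then zero or more of one of [pe], then zero or more of a word character (lazy) (non-capturing group).
Matches to split on: at [0:5] → 'mmppp'.
Each match becomes a cut point; 2 segments remain.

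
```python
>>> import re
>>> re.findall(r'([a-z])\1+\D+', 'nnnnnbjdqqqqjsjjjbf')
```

['n']

The backreference `\1` re-matches whatever the first group consumed, character for character.
Walking the string: at [0:19] match 'nnnnnbjdqqqqjsjjjbf', group 1 = 'n'.
Because there's exactly one group, `findall` drops the full match and keeps group 1 from the one hit.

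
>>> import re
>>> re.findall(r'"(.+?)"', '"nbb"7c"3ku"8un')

['nbb', '3ku']

The `?` after the quantifier makes it lazy — it takes as little as possible before letting the rest of the pattern try.
One capturing group, so `findall` returns just the captured substring from each match — 2 in all.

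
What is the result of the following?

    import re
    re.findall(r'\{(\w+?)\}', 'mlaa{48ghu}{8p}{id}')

['48ghu', '8p', 'id']

Matches: at [4:11] match '{48ghu}', group 1 = '48ghu'; at [11:15] match '{8p}', group 1 = '8p'; at [15:19] match '{id}', group 1 = 'id'.
With a single group, `findall` returns only what that group captured — 3 items.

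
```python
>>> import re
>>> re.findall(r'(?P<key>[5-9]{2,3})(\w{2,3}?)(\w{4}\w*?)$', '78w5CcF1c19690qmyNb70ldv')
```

[('78', 'w5', 'CcF1c19690qmyNb70ldv')]

A non-greedy quantifier consumes as few characters as it can — just enough that the remainder of the pattern still matches from where it stops; whatever follows it matches normally.
With 3 capturing groups, `findall` returns a 3-tuple per match.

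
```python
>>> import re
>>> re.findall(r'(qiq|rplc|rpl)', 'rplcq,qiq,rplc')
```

Alternation tries branches left to right and keeps the first one that lets the overall match succeed at that position.
Scanning left to right: at [0:4] match 'rplc', group 1 = 'rplc'; at [6:9] match 'qiq', group 1 = 'qiq'; at [10:14] match 'rplc', group 1 = 'rplc'.
One capturing group, so `findall` returns just the captured substring from each match — 3 in all.

['rplc', 'qiq', 'rplc']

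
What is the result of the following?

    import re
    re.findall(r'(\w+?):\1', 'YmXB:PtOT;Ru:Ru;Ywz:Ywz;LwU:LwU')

`\1` is not a pattern — it's the concrete string captured by group 1, re-applied verbatim.
One capturing group, so `findall` returns just the captured substring from each match — 3 in all.

['Ru', 'Ywz', 'LwU']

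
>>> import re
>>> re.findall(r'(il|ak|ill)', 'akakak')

Matches: at [0:2] match 'ak', group 1 = 'ak'; at [2:4] match 'ak', group 1 = 'ak'; at [4:6] match 'ak', group 1 = 'ak'.
`findall` collects group 1 from each match (3 total).

['ak', 'ak', 'ak']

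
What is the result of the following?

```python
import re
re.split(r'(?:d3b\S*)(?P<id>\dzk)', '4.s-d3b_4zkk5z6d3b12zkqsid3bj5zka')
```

['4.s-', '5zk', 'a']

Pattern: the literal 'd3b', then zero or more of a non-whitespace character (non-capturing group); then a digit, then the literal 'zk' (captured as 'id').
Matches to split on: at [4:32] → 'd3b_4zkk5z6d3b12zkqsid3bj5zk'.
Because the pattern has a capturing group, `split` also inserts each captured text between the pieces.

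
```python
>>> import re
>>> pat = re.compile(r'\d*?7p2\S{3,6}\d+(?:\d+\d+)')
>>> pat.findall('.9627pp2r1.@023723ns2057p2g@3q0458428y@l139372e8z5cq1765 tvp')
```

['2057p2g@3q0458428']

`findall` yields the raw match text (1 of them) because the pattern has no groups.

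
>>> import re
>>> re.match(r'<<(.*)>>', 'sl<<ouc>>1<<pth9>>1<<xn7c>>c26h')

`match` is anchored at position 0; if the pattern doesn't fit there, it returns None.
Here the pattern fails at index 0, so the call returns None.

None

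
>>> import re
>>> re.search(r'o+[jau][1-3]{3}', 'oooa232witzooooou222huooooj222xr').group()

The match spans [0:7] → 'oooa232'.

'oooa232'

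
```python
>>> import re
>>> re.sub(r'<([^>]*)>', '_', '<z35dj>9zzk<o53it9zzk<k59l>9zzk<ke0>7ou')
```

Each match is replaced by '_'.

'_9zzk_9zzk_7ou'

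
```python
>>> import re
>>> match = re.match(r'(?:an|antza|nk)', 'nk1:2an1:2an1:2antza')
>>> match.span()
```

`re.match` won't scan ahead — the pattern has to work from the very first character.
The match spans [0:2] → 'nk'.

(0, 2)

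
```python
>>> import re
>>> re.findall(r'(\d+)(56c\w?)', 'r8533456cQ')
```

[('85334', '56cQ')]

Pattern: one or more of a digit (captured); then the literal '56c', then optionally a word character (captured).
Matches: at [1:10] match '8533456cQ', groups = ('85334', '56cQ').
2 groups means the one result is a tuple of 2 captured strings — 1 here.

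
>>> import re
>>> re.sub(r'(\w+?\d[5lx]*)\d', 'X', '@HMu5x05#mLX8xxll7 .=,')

Pattern: one or more of a word character (lazy), then a digit, then zero or more of one of [5lx] (captured); then a digit.
A `+?`/`*?`/`{m,n}?` starts at its minimum and grows only as far as needed for what follows to match.
Matches: at [1:7] → 'HMu5x0'; at [9:18] → 'mLX8xxll7'.
Each match is replaced by 'X'.

'@X5#X .=,'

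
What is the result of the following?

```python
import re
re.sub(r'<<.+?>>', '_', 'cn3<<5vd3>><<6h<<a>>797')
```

'cn3__797'

Matches: at [3:11] → '<<5vd3>>'; at [11:20] → '<<6h<<a>>'.
Every occurrence is swapped for '_'.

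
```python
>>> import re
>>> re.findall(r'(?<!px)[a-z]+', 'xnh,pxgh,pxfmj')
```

`(?!…)`/`(?<!…)` only lets a position through if the neighbouring text does NOT match; no characters are consumed.
Since nothing is captured, `findall` lists the 3 matched substrings directly.

['xnh', 'pxgh', 'pxfmj']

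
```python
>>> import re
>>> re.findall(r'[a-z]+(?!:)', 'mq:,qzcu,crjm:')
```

['m', 'qzcu', 'crj']

The negative lookahead/lookbehind blocks any match where the forbidden context is present.
Matches: at [0:1] → 'm'; at [4:8] → 'qzcu'; at [9:12] → 'crj'.
`findall` yields the raw match text (3 of them) because the pattern has no groups.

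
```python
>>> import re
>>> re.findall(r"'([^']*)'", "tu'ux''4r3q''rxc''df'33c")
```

['ux', '4r3q', 'rxc', 'df']

`findall` collects group 1 from each match (4 total).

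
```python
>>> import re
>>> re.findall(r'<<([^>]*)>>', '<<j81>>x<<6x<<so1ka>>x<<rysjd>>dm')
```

['j81', '6x<<so1ka', 'rysjd']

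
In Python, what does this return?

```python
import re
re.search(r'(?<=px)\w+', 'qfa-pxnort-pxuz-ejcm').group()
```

The `(?=…)`/`(?<=…)` assertion just peeks at neighbouring text; it doesn't advance the match position.
The match spans [6:10] → 'nort'.

'nort'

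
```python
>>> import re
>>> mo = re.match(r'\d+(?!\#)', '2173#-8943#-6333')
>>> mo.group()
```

The negative lookaround is zero-width — it rules out positions where the adjacent text would match, without consuming anything.
`match` is anchored at position 0; if the pattern doesn't fit there, it returns None.
The match spans [0:3] → '217'.

'217'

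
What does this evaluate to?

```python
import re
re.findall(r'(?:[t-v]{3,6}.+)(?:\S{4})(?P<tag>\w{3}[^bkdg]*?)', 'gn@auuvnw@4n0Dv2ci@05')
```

['2ci']

`findall` collects group 1 from the one match (1 total).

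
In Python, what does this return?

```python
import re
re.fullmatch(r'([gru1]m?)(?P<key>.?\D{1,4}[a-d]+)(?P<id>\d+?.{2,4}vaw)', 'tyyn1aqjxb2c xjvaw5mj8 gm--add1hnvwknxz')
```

This matches one of [gru1], then optionally the literal 'm' (captured); then optionally any character, then 1 to 4 of a non-digit, then one or more of a character in [a-d] (captured as 'key'); then one or more of a digit (lazy), then 2 to 4 of any character, then the literal 'vaw' (captured as 'id').
For `fullmatch`, every character of the input must be accounted for by the pattern.
Here the string isn't matched end-to-end, so the call returns None.

None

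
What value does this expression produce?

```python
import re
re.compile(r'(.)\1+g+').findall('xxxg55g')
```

`\1` is not a pattern — it's the concrete string captured by group 1, re-applied verbatim.
Walking the string: at [0:4] match 'xxxg', group 1 = 'x'; at [4:7] match '55g', group 1 = '5'.
One capturing group, so `findall` returns just the captured substring from each match — 2 in all.

['x', '5']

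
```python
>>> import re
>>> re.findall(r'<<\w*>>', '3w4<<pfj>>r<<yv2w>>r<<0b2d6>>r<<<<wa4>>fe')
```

Scanning left to right: at [3:10] → '<<pfj>>'; at [11:19] → '<<yv2w>>'; at [20:29] → '<<0b2d6>>'; at [32:39] → '<<wa4>>'.
With no groups in the pattern, `findall` gives back each whole match — 4 here.

['<<pfj>>', '<<yv2w>>', '<<0b2d6>>', '<<wa4>>']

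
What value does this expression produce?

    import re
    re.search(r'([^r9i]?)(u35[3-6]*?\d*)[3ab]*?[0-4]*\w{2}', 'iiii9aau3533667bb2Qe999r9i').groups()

Pattern: optionally any character except [r9i] (captured); then the literal 'u35', then zero or more of a character in [3-6] (lazy), then zero or more of a digit (captured); then zero or more of one of [3ab] (lazy); then zero or more of a character in [0-4], then exactly 2 of a word character.
A `+?`/`*?`/`{m,n}?` starts at its minimum and grows only as far as needed for what follows to match.
`search` walks the string left to right and returns the first match it finds.
The match spans [6:17] → 'au3533667bb'.
Captured: group 1 = 'a', group 2 = 'u3533667'.

('a', 'u3533667')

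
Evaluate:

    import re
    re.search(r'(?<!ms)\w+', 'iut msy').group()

The negative lookahead/lookbehind blocks any match where the forbidden context is present.
The match spans [0:3] → 'iut'.

'iut'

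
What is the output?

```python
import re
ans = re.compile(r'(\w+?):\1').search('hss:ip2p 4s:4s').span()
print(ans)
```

(9, 14)

The backreference `\1` re-matches whatever the first group consumed, character for character.
`search` walks the string left to right and returns the first match it finds.
The match spans [9:14] → '4s:4s'.
Captured: group 1 = '4s'.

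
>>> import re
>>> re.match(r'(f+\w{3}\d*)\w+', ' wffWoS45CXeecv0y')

Pattern: one or more of a literal 'f', then exactly 3 of a word character, then zero or more of a digit (captured); then one or more of a word character.
`re.match` only tries the pattern at the start of the string.
Here the pattern fails at index 0, so the call returns None.

None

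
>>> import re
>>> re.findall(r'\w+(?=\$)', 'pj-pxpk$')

['pxpk']

The lookaround is zero-width — it requires the adjacent text to match without consuming it, so the asserted text isn't part of the match.
Walking the string: at [3:7] → 'pxpk'.
With no groups in the pattern, `findall` gives back each whole match — 1 here.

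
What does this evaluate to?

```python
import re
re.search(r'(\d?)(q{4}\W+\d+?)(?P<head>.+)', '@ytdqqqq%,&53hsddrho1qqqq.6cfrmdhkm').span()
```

The pattern matches optionally a digit (captured); then exactly 4 of the literal 'q', then one or more of a non-word character, then one or more of a digit (lazy) (captured); then one or more of any character (captured as 'head').
`re.search` tries every starting position until one works.
The match spans [4:35] → 'qqqq%,&53hsddrho1qqqq.6cfrmdhkm'.
Captured: group 1 = '', group 2 = 'qqqq%,&5', group 3 = '3hsddrho1qqqq.6cfrmdhkm'.

(4, 35)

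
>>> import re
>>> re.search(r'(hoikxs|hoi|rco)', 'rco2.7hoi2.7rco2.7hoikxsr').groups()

('rco',)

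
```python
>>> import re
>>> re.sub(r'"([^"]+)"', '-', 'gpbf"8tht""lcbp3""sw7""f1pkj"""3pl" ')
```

Every occurrence is swapped for '-'.

'gpbf----"- '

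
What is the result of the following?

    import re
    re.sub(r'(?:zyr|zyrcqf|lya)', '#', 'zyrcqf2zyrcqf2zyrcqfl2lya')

'#cqf2#cqf2#cqfl2#'

The regex engine tests alternatives in the order written; an earlier branch that matches wins even if a later one would match more.
Each match is replaced by '#'.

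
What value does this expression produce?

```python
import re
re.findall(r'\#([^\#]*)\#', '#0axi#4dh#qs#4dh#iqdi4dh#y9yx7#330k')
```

Because there's exactly one group, `findall` drops the full match and keeps group 1 from each hit.

['0axi', 'qs', 'iqdi4dh']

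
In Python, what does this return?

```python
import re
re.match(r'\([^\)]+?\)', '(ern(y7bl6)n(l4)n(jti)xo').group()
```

`re.match` won't scan ahead — the pattern has to work from the very first character.
The match spans [0:11] → '(ern(y7bl6)'.

'(ern(y7bl6)'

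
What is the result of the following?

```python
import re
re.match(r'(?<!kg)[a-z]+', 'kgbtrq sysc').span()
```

(0, 6)

A negative assertion filters positions out without eating any characters.
`re.match` won't scan ahead — the pattern has to work from the very first character.
The match spans [0:6] → 'kgbtrq'.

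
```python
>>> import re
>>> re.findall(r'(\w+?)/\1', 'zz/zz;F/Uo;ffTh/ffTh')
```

A backreference is literal: `\1` must see the identical characters the first group matched.
Scanning left to right: at [0:5] match 'zz/zz', group 1 = 'zz'; at [11:20] match 'ffTh/ffTh', group 1 = 'ffTh'.
One capturing group, so `findall` returns just the captured substring from each match — 2 in all.

['zz', 'ffTh']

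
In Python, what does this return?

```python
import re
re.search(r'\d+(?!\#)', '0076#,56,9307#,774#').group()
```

'007'

The negative lookahead/lookbehind blocks any match where the forbidden context is present.
`re.search` scans for the first position where the pattern succeeds.
The match spans [0:3] → '007'.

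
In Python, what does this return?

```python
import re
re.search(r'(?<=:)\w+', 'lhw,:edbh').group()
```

'edbh'

The positive lookaround only admits positions where the adjacent text matches; those characters stay outside the span.
The match spans [5:9] → 'edbh'.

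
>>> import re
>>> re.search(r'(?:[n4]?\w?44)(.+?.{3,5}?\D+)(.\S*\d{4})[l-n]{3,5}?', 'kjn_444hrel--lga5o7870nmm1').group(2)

'5o7870'

The pattern matches optionally one of [n4], then optionally a word character, then the literal '44' (non-capturing group); then one or more of any character (lazy), then 3 to 5 of any character (lazy), then one or more of a non-digit (captured); then any character, then zero or more of a non-whitespace character, then exactly 4 of a digit (captured); then 3 to 5 of a character in [l-n] (lazy).
Unlike `match`, `search` isn't anchored — it looks for the pattern anywhere in the string.
The match spans [2:25] → 'n_444hrel--lga5o7870nmm'.
Captured: group 1 = '4hrel--lga', group 2 = '5o7870'.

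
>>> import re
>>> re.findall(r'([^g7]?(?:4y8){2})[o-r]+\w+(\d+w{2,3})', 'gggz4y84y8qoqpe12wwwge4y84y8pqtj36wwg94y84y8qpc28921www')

[('z4y84y8', '1www')]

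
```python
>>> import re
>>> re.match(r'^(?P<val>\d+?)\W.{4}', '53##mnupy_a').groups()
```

The pattern matches anchored at the start of the string; then one or more of a digit (lazy) (captured as 'val'); then a non-word character, then exactly 4 of any character.
`re.match` only tries the pattern at the start of the string.
The match spans [0:7] → '53##mnu'.
Captured: group 1 = '53'.

('53',)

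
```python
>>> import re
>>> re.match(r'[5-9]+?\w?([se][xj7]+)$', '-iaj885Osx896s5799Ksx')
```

None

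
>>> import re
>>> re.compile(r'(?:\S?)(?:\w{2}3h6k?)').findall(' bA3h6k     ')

['bA3h6k']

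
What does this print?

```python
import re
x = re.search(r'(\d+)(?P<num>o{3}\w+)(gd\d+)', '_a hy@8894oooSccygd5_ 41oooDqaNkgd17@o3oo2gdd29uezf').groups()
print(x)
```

Pattern: one or more of a digit (captured); then exactly 3 of the literal 'o', then one or more of a word character (captured as 'num'); then the literal 'gd', then one or more of a digit (captured).
`re.search` tries every starting position until one works.
The match spans [6:20] → '8894oooSccygd5'.
Captured: group 1 = '8894', group 2 = 'oooSccy', group 3 = 'gd5'.

('8894', 'oooSccy', 'gd5')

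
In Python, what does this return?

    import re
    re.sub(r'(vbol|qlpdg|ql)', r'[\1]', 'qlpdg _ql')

'[qlpdg] _[ql]'

Branches in `(...|...)` are attempted left-to-right; the first branch that allows the whole pattern to succeed is taken.
`\1` in the replacement pulls in group 1's text for each match.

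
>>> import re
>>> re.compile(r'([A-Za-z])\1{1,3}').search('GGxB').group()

'GG'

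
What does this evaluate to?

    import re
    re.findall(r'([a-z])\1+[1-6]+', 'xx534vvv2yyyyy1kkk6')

`\1` is not a pattern — it's the concrete string captured by group 1, re-applied verbatim.
`findall` collects group 1 from each match (4 total).

['x', 'v', 'y', 'k']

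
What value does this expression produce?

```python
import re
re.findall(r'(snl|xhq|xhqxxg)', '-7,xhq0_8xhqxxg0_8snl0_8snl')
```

`|` is ordered: at each position the engine commits to the first alternative that works.
With a single group, `findall` returns only what that group captured — 4 items.

['xhq', 'xhq', 'snl', 'snl']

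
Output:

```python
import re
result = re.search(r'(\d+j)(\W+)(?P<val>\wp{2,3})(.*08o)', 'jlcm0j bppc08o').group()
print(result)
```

This matches one or more of a digit, then a literal 'j' (captured); then one or more of a non-word character (captured); then a word character, then 2 to 3 of the literal 'p' (captured as 'val'); then zero or more of any character, then the literal '08o' (captured).
`re.search` tries every starting position until one works.
The match spans [4:14] → '0j bppc08o'.
Captured: group 1 = '0j', group 2 = ' ', group 3 = 'bpp', group 4 = 'c08o'.

0j bppc08o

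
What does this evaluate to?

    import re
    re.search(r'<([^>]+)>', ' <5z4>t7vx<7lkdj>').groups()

('5z4',)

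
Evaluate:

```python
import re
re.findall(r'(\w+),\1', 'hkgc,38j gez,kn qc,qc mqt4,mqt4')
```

['qc', 'mqt4']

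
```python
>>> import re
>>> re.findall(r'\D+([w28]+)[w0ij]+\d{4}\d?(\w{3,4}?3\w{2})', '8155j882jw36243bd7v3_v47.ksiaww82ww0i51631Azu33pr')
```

[('882', 'bd7v3_v'), ('82ww', 'Azu33p')]

This matches one or more of a non-digit; then one or more of one of [w28] (captured); then one or more of one of [w0ij], then exactly 4 of a digit, then optionally a digit; then 3 to 4 of a word character (lazy), then the literal '3', then exactly 2 of a word character (captured).
Matches: at [4:22] match 'j882jw36243bd7v3_v', groups = ('882', 'bd7v3_v'); at [24:48] match '.ksiaww82ww0i51631Azu33p', groups = ('82ww', 'Azu33p').
2 groups means each result is a tuple of 2 captured strings — 2 here.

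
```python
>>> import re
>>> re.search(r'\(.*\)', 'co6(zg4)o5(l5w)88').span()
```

(3, 15)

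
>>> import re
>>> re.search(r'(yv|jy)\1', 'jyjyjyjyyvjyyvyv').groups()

The match spans [0:4] → 'jyjy'.
Captured: group 1 = 'jy'.

('jy',)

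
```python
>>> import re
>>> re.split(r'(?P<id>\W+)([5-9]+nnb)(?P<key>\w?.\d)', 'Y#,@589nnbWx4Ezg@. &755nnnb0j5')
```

Pattern: one or more of a non-word character (captured as 'id'); then one or more of a character in [5-9], then the literal 'nnb' (captured); then optionally a word character, then any character, then a digit (captured as 'key').
With a capturing group present, the delimiter's captured portion is kept in the result list.

['Y', '#,@', '589nnb', 'Wx4', 'Ezg@. &755nnnb0j5']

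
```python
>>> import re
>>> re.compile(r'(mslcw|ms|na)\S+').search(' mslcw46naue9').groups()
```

Alternation tries branches left to right and keeps the first one that lets the overall match succeed at that position.
`re.search` scans for the first position where the pattern succeeds.
The match spans [1:13] → 'mslcw46naue9'.
Captured: group 1 = 'mslcw'.

('mslcw',)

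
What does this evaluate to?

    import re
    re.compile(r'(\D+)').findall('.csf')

The pattern matches one or more of a non-digit (captured).
Matches: at [0:4] match '.csf', group 1 = '.csf'.
With a single group, `findall` returns only what that group captured — 1 item.

['.csf']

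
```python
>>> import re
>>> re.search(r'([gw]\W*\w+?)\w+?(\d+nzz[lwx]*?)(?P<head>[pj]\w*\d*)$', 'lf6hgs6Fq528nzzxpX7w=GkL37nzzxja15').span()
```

(19, 34)

Pattern: one of [gw], then zero or more of a non-word character, then one or more of a word character (lazy) (captured); then one or more of a word character (lazy); then one or more of a digit, then the literal 'nzz', then zero or more of one of [lwx] (lazy) (captured); then one of [pj], then zero or more of a word character, then zero or more of a digit (captured as 'head'); then anchored at the end.
The match spans [19:34] → 'w=GkL37nzzxja15'.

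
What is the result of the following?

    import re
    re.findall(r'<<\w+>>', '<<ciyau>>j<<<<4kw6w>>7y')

Walking the string: at [0:9] → '<<ciyau>>'; at [12:21] → '<<4kw6w>>'.
With no groups in the pattern, `findall` gives back each whole match — 2 here.

['<<ciyau>>', '<<4kw6w>>']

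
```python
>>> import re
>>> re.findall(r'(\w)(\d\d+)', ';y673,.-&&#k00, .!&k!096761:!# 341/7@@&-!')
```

Multiple groups make `findall` return tuples — one 2-tuple for each match.

[('y', '673'), ('k', '00'), ('0', '96761'), ('3', '41')]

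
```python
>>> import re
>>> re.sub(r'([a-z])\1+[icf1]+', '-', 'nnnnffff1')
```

`\1` has to match the exact text group 1 already captured.
Matches: at [0:9] → 'nnnnffff1'.
Every occurrence is swapped for '-'.

'-'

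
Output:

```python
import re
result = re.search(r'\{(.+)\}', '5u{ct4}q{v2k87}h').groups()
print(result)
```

('ct4}q{v2k87',)

Unlike `match`, `search` isn't anchored — it looks for the pattern anywhere in the string.
The match spans [2:15] → '{ct4}q{v2k87}'.
Captured: group 1 = 'ct4}q{v2k87'.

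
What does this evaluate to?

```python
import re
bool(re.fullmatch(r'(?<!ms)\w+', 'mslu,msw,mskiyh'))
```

Because the assertion is negative and zero-width, positions next to the forbidden text are skipped.
For `fullmatch`, every character of the input must be accounted for by the pattern.
Here the string isn't matched end-to-end, so the call returns None, and `bool(None)` is False.

False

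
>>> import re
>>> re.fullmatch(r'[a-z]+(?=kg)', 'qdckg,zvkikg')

None

`fullmatch` succeeds only if the pattern covers the string from start to end.
Here the string isn't matched end-to-end, so the call returns None.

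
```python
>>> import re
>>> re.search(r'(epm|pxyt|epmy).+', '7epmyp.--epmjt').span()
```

(1, 14)

The match spans [1:14] → 'epmyp.--epmjt'.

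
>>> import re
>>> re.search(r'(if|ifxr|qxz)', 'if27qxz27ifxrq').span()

The match spans [0:2] → 'if'.

(0, 2)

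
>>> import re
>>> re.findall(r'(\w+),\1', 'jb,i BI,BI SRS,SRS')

['BI', 'SRS']

The backreference `\1` re-matches whatever the first group consumed, character for character.
Matches: at [5:10] match 'BI,BI', group 1 = 'BI'; at [11:18] match 'SRS,SRS', group 1 = 'SRS'.
Because there's exactly one group, `findall` drops the full match and keeps group 1 from each hit.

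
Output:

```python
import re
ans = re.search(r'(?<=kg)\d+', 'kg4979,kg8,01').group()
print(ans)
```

4979

The positive lookaround only admits positions where the adjacent text matches; those characters stay outside the span.
The match spans [2:6] → '4979'.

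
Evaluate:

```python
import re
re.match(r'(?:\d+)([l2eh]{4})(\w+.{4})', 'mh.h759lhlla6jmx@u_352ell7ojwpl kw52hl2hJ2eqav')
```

None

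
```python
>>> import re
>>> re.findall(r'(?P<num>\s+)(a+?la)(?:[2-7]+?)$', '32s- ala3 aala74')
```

[(' ', 'aala')]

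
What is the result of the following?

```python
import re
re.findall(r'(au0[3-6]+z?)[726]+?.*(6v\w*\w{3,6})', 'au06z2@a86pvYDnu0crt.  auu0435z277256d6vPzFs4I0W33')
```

`findall` packs the 2 group values into a tuple for every match.

[('au06z', '6vPzFs4I0W33')]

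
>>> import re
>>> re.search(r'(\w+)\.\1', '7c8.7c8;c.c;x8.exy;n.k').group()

'7c8.7c8'

The backreference `\1` re-matches whatever the first group consumed, character for character.
Unlike `match`, `search` isn't anchored — it looks for the pattern anywhere in the string.
The match spans [0:7] → '7c8.7c8'.
Captured: group 1 = '7c8'.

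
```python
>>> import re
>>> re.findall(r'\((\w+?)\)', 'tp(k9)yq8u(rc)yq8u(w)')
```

['k9', 'rc', 'w']

One capturing group, so `findall` returns just the captured substring from each match — 3 in all.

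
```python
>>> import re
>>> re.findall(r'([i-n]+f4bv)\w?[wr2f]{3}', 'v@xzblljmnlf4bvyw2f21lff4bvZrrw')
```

Pattern: one or more of a character in [i-n], then the literal 'f4', then the literal 'bv' (captured); then optionally a word character, then exactly 3 of one of [wr2f].
One capturing group, so `findall` returns just the captured substring from the one match — 1 in all.

['lljmnlf4bv']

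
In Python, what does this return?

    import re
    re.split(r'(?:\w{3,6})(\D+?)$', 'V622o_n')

The pattern matches 3 to 6 of a word character (non-capturing group); then one or more of a non-digit (lazy) (captured); then anchored at the end.
Matches to split on: at [0:7] → 'V622o_n'.
The group in the pattern means `split` returns the separators' captures alongside the pieces.

['', 'n', '']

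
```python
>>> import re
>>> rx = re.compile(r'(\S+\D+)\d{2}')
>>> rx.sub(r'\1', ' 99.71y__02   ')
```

The pattern matches one or more of a non-whitespace character, then one or more of a non-digit (captured); then exactly 2 of a digit.
Matches: at [1:11] → '99.71y__02'.
`\1` in the replacement pulls in group 1's text for each match.

' 99.71y__   '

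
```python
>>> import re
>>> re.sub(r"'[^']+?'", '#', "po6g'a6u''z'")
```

'po6g##'

Matches: at [4:9] → "'a6u'"; at [9:12] → "'z'".
Each match is replaced by '#'.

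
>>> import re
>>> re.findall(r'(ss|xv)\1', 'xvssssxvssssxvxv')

['ss', 'ss', 'xv']

After group 1 captures some text, `\1` only succeeds where that same text appears again.
Walking the string: at [2:6] match 'ssss', group 1 = 'ss'; at [8:12] match 'ssss', group 1 = 'ss'; at [12:16] match 'xvxv', group 1 = 'xv'.
With a single group, `findall` returns only what that group captured — 3 items.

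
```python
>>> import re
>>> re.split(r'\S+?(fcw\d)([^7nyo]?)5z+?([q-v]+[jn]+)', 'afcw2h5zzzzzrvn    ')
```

This matches one or more of a non-whitespace character (lazy); then the literal 'fcw', then a digit (captured); then optionally any character except [7nyo] (captured); then a literal '5', then one or more of a literal 'z' (lazy); then one or more of a character in [q-v], then one or more of one of [jn] (captured).
Matches to split on: at [0:15] → 'afcw2h5zzzzzrvn'.
`re.split` interleaves the captured-group text with the surrounding fragments.

['', 'fcw2', 'h', 'rvn', '    ']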